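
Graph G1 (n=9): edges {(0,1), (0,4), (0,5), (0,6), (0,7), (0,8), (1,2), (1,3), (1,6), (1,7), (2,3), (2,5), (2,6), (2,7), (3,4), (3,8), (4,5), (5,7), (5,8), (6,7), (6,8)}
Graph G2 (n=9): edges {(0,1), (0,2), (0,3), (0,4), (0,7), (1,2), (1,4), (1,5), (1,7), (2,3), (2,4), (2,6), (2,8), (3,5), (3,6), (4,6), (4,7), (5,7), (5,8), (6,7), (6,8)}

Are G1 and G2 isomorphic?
Yes, isomorphic

The graphs are isomorphic.
One valid mapping φ: V(G1) → V(G2): 0→2, 1→1, 2→7, 3→5, 4→8, 5→6, 6→0, 7→4, 8→3

Verify φ preserves adjacency — for each edge of G1, its image is an edge of G2:
  (0,1) → (φ(0),φ(1)) = (1,2) ∈ E(G2) ✓
  (0,4) → (φ(0),φ(4)) = (2,8) ∈ E(G2) ✓
  (0,5) → (φ(0),φ(5)) = (2,6) ∈ E(G2) ✓
  (0,6) → (φ(0),φ(6)) = (0,2) ∈ E(G2) ✓
  (0,7) → (φ(0),φ(7)) = (2,4) ∈ E(G2) ✓
  (0,8) → (φ(0),φ(8)) = (2,3) ∈ E(G2) ✓
  (1,2) → (φ(1),φ(2)) = (1,7) ∈ E(G2) ✓
  (1,3) → (φ(1),φ(3)) = (1,5) ∈ E(G2) ✓
  (1,6) → (φ(1),φ(6)) = (0,1) ∈ E(G2) ✓
  (1,7) → (φ(1),φ(7)) = (1,4) ∈ E(G2) ✓
  (2,3) → (φ(2),φ(3)) = (5,7) ∈ E(G2) ✓
  (2,5) → (φ(2),φ(5)) = (6,7) ∈ E(G2) ✓
  (2,6) → (φ(2),φ(6)) = (0,7) ∈ E(G2) ✓
  (2,7) → (φ(2),φ(7)) = (4,7) ∈ E(G2) ✓
  (3,4) → (φ(3),φ(4)) = (5,8) ∈ E(G2) ✓
  (3,8) → (φ(3),φ(8)) = (3,5) ∈ E(G2) ✓
  (4,5) → (φ(4),φ(5)) = (6,8) ∈ E(G2) ✓
  (5,7) → (φ(5),φ(7)) = (4,6) ∈ E(G2) ✓
  (5,8) → (φ(5),φ(8)) = (3,6) ∈ E(G2) ✓
  (6,7) → (φ(6),φ(7)) = (0,4) ∈ E(G2) ✓
  (6,8) → (φ(6),φ(8)) = (0,3) ∈ E(G2) ✓
All 21 edges of G1 map to edges of G2, and |E(G1)| = |E(G2)| = 21, so φ is a bijection on edges as well as vertices. Hence G1 ≅ G2.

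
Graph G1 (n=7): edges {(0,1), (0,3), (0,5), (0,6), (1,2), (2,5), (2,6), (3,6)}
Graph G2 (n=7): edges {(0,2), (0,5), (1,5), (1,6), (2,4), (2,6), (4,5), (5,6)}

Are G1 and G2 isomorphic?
Yes, isomorphic

The graphs are isomorphic.
One valid mapping φ: V(G1) → V(G2): 0→5, 1→4, 2→2, 3→1, 4→3, 5→0, 6→6

Verify φ preserves adjacency — for each edge of G1, its image is an edge of G2:
  (0,1) → (φ(0),φ(1)) = (4,5) ∈ E(G2) ✓
  (0,3) → (φ(0),φ(3)) = (1,5) ∈ E(G2) ✓
  (0,5) → (φ(0),φ(5)) = (0,5) ∈ E(G2) ✓
  (0,6) → (φ(0),φ(6)) = (5,6) ∈ E(G2) ✓
  (1,2) → (φ(1),φ(2)) = (2,4) ∈ E(G2) ✓
  (2,5) → (φ(2),φ(5)) = (0,2) ∈ E(G2) ✓
  (2,6) → (φ(2),φ(6)) = (2,6) ∈ E(G2) ✓
  (3,6) → (φ(3),φ(6)) = (1,6) ∈ E(G2) ✓
All 8 edges of G1 map to edges of G2, and |E(G1)| = |E(G2)| = 8, so φ is a bijection on edges as well as vertices. Hence G1 ≅ G2.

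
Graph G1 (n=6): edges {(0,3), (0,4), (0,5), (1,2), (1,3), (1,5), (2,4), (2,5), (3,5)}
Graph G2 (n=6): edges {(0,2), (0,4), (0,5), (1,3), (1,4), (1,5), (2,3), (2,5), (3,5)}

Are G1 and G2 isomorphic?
Yes, isomorphic

The graphs are isomorphic.
One valid mapping φ: V(G1) → V(G2): 0→0, 1→3, 2→1, 3→2, 4→4, 5→5

Verify φ preserves adjacency — for each edge of G1, its image is an edge of G2:
  (0,3) → (φ(0),φ(3)) = (0,2) ∈ E(G2) ✓
  (0,4) → (φ(0),φ(4)) = (0,4) ∈ E(G2) ✓
  (0,5) → (φ(0),φ(5)) = (0,5) ∈ E(G2) ✓
  (1,2) → (φ(1),φ(2)) = (1,3) ∈ E(G2) ✓
  (1,3) → (φ(1),φ(3)) = (2,3) ∈ E(G2) ✓
  (1,5) → (φ(1),φ(5)) = (3,5) ∈ E(G2) ✓
  (2,4) → (φ(2),φ(4)) = (1,4) ∈ E(G2) ✓
  (2,5) → (φ(2),φ(5)) = (1,5) ∈ E(G2) ✓
  (3,5) → (φ(3),φ(5)) = (2,5) ∈ E(G2) ✓
All 9 edges of G1 map to edges of G2, and |E(G1)| = |E(G2)| = 9, so φ is a bijection on edges as well as vertices. Hence G1 ≅ G2.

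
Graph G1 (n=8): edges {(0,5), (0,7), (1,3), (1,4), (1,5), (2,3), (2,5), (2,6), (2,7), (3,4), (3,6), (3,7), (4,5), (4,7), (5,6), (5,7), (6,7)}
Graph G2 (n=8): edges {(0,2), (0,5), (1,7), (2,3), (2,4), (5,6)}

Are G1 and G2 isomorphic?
No, not isomorphic

The graphs are NOT isomorphic.

Connected components of G1: 1 component(s) with vertex sets [[0, 1, 2, 3, 4, 5, 6, 7]], sizes [8].
Connected components of G2: 2 component(s) with vertex sets [[1, 7], [0, 2, 3, 4, 5, 6]], sizes [2, 6].
The number of connected components (and the multiset of component sizes) is an isomorphism invariant — an isomorphism maps each component of G1 bijectively onto a component of G2. Since G1 has 1 component(s) and G2 has 2, they cannot be isomorphic.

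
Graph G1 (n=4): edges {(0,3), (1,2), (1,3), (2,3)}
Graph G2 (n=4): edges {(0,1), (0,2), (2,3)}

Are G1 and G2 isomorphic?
No, not isomorphic

The graphs are NOT isomorphic.

Degrees in G1: deg(0)=1, deg(1)=2, deg(2)=2, deg(3)=3.
Sorted degree sequence of G1: [3, 2, 2, 1].
Degrees in G2: deg(0)=2, deg(1)=1, deg(2)=2, deg(3)=1.
Sorted degree sequence of G2: [2, 2, 1, 1].
The (sorted) degree sequence is an isomorphism invariant, so since G1 and G2 have different degree sequences they cannot be isomorphic.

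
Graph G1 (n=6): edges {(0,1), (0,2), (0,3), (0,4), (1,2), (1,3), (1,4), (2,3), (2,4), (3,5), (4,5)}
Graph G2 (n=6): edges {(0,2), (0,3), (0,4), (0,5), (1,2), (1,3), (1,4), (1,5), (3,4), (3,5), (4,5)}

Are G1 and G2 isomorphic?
Yes, isomorphic

The graphs are isomorphic.
One valid mapping φ: V(G1) → V(G2): 0→4, 1→3, 2→5, 3→1, 4→0, 5→2

Verify φ preserves adjacency — for each edge of G1, its image is an edge of G2:
  (0,1) → (φ(0),φ(1)) = (3,4) ∈ E(G2) ✓
  (0,2) → (φ(0),φ(2)) = (4,5) ∈ E(G2) ✓
  (0,3) → (φ(0),φ(3)) = (1,4) ∈ E(G2) ✓
  (0,4) → (φ(0),φ(4)) = (0,4) ∈ E(G2) ✓
  (1,2) → (φ(1),φ(2)) = (3,5) ∈ E(G2) ✓
  (1,3) → (φ(1),φ(3)) = (1,3) ∈ E(G2) ✓
  (1,4) → (φ(1),φ(4)) = (0,3) ∈ E(G2) ✓
  (2,3) → (φ(2),φ(3)) = (1,5) ∈ E(G2) ✓
  (2,4) → (φ(2),φ(4)) = (0,5) ∈ E(G2) ✓
  (3,5) → (φ(3),φ(5)) = (1,2) ∈ E(G2) ✓
  (4,5) → (φ(4),φ(5)) = (0,2) ∈ E(G2) ✓
All 11 edges of G1 map to edges of G2, and |E(G1)| = |E(G2)| = 11, so φ is a bijection on edges as well as vertices. Hence G1 ≅ G2.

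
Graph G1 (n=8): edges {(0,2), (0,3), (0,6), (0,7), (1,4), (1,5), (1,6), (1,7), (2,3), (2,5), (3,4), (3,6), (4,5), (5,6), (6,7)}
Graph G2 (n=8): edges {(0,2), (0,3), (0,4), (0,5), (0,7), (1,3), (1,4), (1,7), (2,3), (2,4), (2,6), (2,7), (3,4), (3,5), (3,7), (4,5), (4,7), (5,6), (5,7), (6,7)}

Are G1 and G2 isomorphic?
No, not isomorphic

The graphs are NOT isomorphic.

Degrees in G1: deg(0)=4, deg(1)=4, deg(2)=3, deg(3)=4, deg(4)=3, deg(5)=4, deg(6)=5, deg(7)=3.
Sorted degree sequence of G1: [5, 4, 4, 4, 4, 3, 3, 3].
Degrees in G2: deg(0)=5, deg(1)=3, deg(2)=5, deg(3)=6, deg(4)=6, deg(5)=5, deg(6)=3, deg(7)=7.
Sorted degree sequence of G2: [7, 6, 6, 5, 5, 5, 3, 3].
The (sorted) degree sequence is an isomorphism invariant, so since G1 and G2 have different degree sequences they cannot be isomorphic.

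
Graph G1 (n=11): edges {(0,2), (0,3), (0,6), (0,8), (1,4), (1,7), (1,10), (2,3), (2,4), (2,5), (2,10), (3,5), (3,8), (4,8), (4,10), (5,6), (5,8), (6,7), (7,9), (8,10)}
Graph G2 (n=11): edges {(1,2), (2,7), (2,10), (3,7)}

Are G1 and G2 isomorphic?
No, not isomorphic

The graphs are NOT isomorphic.

Connected components of G1: 1 component(s) with vertex sets [[0, 1, 2, 3, 4, 5, 6, 7, 8, 9, 10]], sizes [11].
Connected components of G2: 7 component(s) with vertex sets [[0], [4], [5], [6], [8], [9], [1, 2, 3, 7, 10]], sizes [1, 1, 1, 1, 1, 1, 5].
The number of connected components (and the multiset of component sizes) is an isomorphism invariant — an isomorphism maps each component of G1 bijectively onto a component of G2. Since G1 has 1 component(s) and G2 has 7, they cannot be isomorphic.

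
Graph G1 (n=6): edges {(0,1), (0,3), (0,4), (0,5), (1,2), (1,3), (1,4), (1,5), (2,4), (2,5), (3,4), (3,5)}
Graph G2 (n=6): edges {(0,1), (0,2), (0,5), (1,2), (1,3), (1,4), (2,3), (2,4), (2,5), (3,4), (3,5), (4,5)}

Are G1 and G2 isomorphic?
Yes, isomorphic

The graphs are isomorphic.
One valid mapping φ: V(G1) → V(G2): 0→3, 1→2, 2→0, 3→4, 4→1, 5→5

Verify φ preserves adjacency — for each edge of G1, its image is an edge of G2:
  (0,1) → (φ(0),φ(1)) = (2,3) ∈ E(G2) ✓
  (0,3) → (φ(0),φ(3)) = (3,4) ∈ E(G2) ✓
  (0,4) → (φ(0),φ(4)) = (1,3) ∈ E(G2) ✓
  (0,5) → (φ(0),φ(5)) = (3,5) ∈ E(G2) ✓
  (1,2) → (φ(1),φ(2)) = (0,2) ∈ E(G2) ✓
  (1,3) → (φ(1),φ(3)) = (2,4) ∈ E(G2) ✓
  (1,4) → (φ(1),φ(4)) = (1,2) ∈ E(G2) ✓
  (1,5) → (φ(1),φ(5)) = (2,5) ∈ E(G2) ✓
  (2,4) → (φ(2),φ(4)) = (0,1) ∈ E(G2) ✓
  (2,5) → (φ(2),φ(5)) = (0,5) ∈ E(G2) ✓
  (3,4) → (φ(3),φ(4)) = (1,4) ∈ E(G2) ✓
  (3,5) → (φ(3),φ(5)) = (4,5) ∈ E(G2) ✓
All 12 edges of G1 map to edges of G2, and |E(G1)| = |E(G2)| = 12, so φ is a bijection on edges as well as vertices. Hence G1 ≅ G2.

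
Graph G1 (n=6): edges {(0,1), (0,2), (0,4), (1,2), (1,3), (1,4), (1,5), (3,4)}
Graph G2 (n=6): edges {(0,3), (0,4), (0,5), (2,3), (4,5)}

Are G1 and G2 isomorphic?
No, not isomorphic

The graphs are NOT isomorphic.

Connected components of G1: 1 component(s) with vertex sets [[0, 1, 2, 3, 4, 5]], sizes [6].
Connected components of G2: 2 component(s) with vertex sets [[1], [0, 2, 3, 4, 5]], sizes [1, 5].
The number of connected components (and the multiset of component sizes) is an isomorphism invariant — an isomorphism maps each component of G1 bijectively onto a component of G2. Since G1 has 1 component(s) and G2 has 2, they cannot be isomorphic.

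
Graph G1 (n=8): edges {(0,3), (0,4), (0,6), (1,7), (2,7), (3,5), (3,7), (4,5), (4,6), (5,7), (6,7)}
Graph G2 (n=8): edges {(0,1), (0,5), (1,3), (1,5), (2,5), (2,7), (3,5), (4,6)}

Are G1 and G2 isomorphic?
No, not isomorphic

The graphs are NOT isomorphic.

Connected components of G1: 1 component(s) with vertex sets [[0, 1, 2, 3, 4, 5, 6, 7]], sizes [8].
Connected components of G2: 2 component(s) with vertex sets [[4, 6], [0, 1, 2, 3, 5, 7]], sizes [2, 6].
The number of connected components (and the multiset of component sizes) is an isomorphism invariant — an isomorphism maps each component of G1 bijectively onto a component of G2. Since G1 has 1 component(s) and G2 has 2, they cannot be isomorphic.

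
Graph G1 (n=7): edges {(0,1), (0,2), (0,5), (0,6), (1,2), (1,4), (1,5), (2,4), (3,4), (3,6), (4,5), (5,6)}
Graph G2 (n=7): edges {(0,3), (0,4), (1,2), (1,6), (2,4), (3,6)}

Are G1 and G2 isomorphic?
No, not isomorphic

The graphs are NOT isomorphic.

Counting triangles (3-cliques): G1 has 5, G2 has 0.
Triangle count is an isomorphism invariant, so differing triangle counts rule out isomorphism.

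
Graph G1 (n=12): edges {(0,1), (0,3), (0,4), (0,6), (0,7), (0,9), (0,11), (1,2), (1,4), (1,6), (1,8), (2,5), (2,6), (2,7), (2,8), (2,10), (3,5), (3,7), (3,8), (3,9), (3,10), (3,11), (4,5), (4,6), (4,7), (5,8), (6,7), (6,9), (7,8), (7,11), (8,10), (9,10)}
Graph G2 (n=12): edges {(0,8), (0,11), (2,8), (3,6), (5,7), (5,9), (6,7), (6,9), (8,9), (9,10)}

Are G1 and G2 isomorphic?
No, not isomorphic

The graphs are NOT isomorphic.

Connected components of G1: 1 component(s) with vertex sets [[0, 1, 2, 3, 4, 5, 6, 7, 8, 9, 10, 11]], sizes [12].
Connected components of G2: 3 component(s) with vertex sets [[1], [4], [0, 2, 3, 5, 6, 7, 8, 9, 10, 11]], sizes [1, 1, 10].
The number of connected components (and the multiset of component sizes) is an isomorphism invariant — an isomorphism maps each component of G1 bijectively onto a component of G2. Since G1 has 1 component(s) and G2 has 3, they cannot be isomorphic.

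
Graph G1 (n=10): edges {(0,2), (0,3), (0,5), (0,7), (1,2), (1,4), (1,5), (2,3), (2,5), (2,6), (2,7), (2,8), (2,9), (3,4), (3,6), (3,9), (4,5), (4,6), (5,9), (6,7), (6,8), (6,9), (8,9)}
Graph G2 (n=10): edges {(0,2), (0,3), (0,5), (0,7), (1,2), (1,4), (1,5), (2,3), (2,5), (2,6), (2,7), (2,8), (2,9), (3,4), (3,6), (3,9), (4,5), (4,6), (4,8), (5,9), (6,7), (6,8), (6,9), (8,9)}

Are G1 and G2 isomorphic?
No, not isomorphic

The graphs are NOT isomorphic.

Counting edges: G1 has 23 edge(s); G2 has 24 edge(s).
Edge count is an isomorphism invariant (a bijection on vertices induces a bijection on edges), so differing edge counts rule out isomorphism.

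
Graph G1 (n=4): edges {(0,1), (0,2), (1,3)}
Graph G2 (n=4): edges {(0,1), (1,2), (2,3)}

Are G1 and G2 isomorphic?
Yes, isomorphic

The graphs are isomorphic.
One valid mapping φ: V(G1) → V(G2): 0→1, 1→2, 2→0, 3→3

Verify φ preserves adjacency — for each edge of G1, its image is an edge of G2:
  (0,1) → (φ(0),φ(1)) = (1,2) ∈ E(G2) ✓
  (0,2) → (φ(0),φ(2)) = (0,1) ∈ E(G2) ✓
  (1,3) → (φ(1),φ(3)) = (2,3) ∈ E(G2) ✓
All 3 edges of G1 map to edges of G2, and |E(G1)| = |E(G2)| = 3, so φ is a bijection on edges as well as vertices. Hence G1 ≅ G2.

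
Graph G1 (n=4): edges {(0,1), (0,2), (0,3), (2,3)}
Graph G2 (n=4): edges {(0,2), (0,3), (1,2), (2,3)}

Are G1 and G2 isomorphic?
Yes, isomorphic

The graphs are isomorphic.
One valid mapping φ: V(G1) → V(G2): 0→2, 1→1, 2→3, 3→0

Verify φ preserves adjacency — for each edge of G1, its image is an edge of G2:
  (0,1) → (φ(0),φ(1)) = (1,2) ∈ E(G2) ✓
  (0,2) → (φ(0),φ(2)) = (2,3) ∈ E(G2) ✓
  (0,3) → (φ(0),φ(3)) = (0,2) ∈ E(G2) ✓
  (2,3) → (φ(2),φ(3)) = (0,3) ∈ E(G2) ✓
All 4 edges of G1 map to edges of G2, and |E(G1)| = |E(G2)| = 4, so φ is a bijection on edges as well as vertices. Hence G1 ≅ G2.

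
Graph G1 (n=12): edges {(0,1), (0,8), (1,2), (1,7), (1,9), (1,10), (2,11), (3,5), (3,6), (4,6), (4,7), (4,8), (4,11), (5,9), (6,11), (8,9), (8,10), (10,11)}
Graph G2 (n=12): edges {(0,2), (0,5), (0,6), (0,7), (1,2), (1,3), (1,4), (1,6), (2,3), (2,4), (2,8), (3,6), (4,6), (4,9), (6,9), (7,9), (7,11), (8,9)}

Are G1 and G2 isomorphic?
No, not isomorphic

The graphs are NOT isomorphic.

Connected components of G1: 1 component(s) with vertex sets [[0, 1, 2, 3, 4, 5, 6, 7, 8, 9, 10, 11]], sizes [12].
Connected components of G2: 2 component(s) with vertex sets [[10], [0, 1, 2, 3, 4, 5, 6, 7, 8, 9, 11]], sizes [1, 11].
The number of connected components (and the multiset of component sizes) is an isomorphism invariant — an isomorphism maps each component of G1 bijectively onto a component of G2. Since G1 has 1 component(s) and G2 has 2, they cannot be isomorphic.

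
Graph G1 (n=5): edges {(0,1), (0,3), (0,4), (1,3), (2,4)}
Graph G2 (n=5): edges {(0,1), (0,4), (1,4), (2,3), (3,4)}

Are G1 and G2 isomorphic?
Yes, isomorphic

The graphs are isomorphic.
One valid mapping φ: V(G1) → V(G2): 0→4, 1→0, 2→2, 3→1, 4→3

Verify φ preserves adjacency — for each edge of G1, its image is an edge of G2:
  (0,1) → (φ(0),φ(1)) = (0,4) ∈ E(G2) ✓
  (0,3) → (φ(0),φ(3)) = (1,4) ∈ E(G2) ✓
  (0,4) → (φ(0),φ(4)) = (3,4) ∈ E(G2) ✓
  (1,3) → (φ(1),φ(3)) = (0,1) ∈ E(G2) ✓
  (2,4) → (φ(2),φ(4)) = (2,3) ∈ E(G2) ✓
All 5 edges of G1 map to edges of G2, and |E(G1)| = |E(G2)| = 5, so φ is a bijection on edges as well as vertices. Hence G1 ≅ G2.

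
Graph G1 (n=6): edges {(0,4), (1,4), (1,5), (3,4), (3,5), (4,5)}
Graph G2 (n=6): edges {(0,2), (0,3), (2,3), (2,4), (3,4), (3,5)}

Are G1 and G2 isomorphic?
Yes, isomorphic

The graphs are isomorphic.
One valid mapping φ: V(G1) → V(G2): 0→5, 1→4, 2→1, 3→0, 4→3, 5→2

Verify φ preserves adjacency — for each edge of G1, its image is an edge of G2:
  (0,4) → (φ(0),φ(4)) = (3,5) ∈ E(G2) ✓
  (1,4) → (φ(1),φ(4)) = (3,4) ∈ E(G2) ✓
  (1,5) → (φ(1),φ(5)) = (2,4) ∈ E(G2) ✓
  (3,4) → (φ(3),φ(4)) = (0,3) ∈ E(G2) ✓
  (3,5) → (φ(3),φ(5)) = (0,2) ∈ E(G2) ✓
  (4,5) → (φ(4),φ(5)) = (2,3) ∈ E(G2) ✓
All 6 edges of G1 map to edges of G2, and |E(G1)| = |E(G2)| = 6, so φ is a bijection on edges as well as vertices. Hence G1 ≅ G2.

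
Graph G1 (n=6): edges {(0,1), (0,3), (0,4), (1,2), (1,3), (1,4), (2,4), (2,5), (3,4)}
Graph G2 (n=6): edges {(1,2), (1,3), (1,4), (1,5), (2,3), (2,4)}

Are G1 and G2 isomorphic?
No, not isomorphic

The graphs are NOT isomorphic.

Counting triangles (3-cliques): G1 has 5, G2 has 2.
Triangle count is an isomorphism invariant, so differing triangle counts rule out isomorphism.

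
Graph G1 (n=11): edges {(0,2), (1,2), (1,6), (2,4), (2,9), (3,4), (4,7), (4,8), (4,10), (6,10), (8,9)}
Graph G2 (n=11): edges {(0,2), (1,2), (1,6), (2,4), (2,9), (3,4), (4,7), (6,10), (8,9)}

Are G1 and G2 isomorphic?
No, not isomorphic

The graphs are NOT isomorphic.

Counting edges: G1 has 11 edge(s); G2 has 9 edge(s).
Edge count is an isomorphism invariant (a bijection on vertices induces a bijection on edges), so differing edge counts rule out isomorphism.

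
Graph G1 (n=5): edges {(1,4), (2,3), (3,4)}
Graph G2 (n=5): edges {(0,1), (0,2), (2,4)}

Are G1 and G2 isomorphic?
Yes, isomorphic

The graphs are isomorphic.
One valid mapping φ: V(G1) → V(G2): 0→3, 1→4, 2→1, 3→0, 4→2

Verify φ preserves adjacency — for each edge of G1, its image is an edge of G2:
  (1,4) → (φ(1),φ(4)) = (2,4) ∈ E(G2) ✓
  (2,3) → (φ(2),φ(3)) = (0,1) ∈ E(G2) ✓
  (3,4) → (φ(3),φ(4)) = (0,2) ∈ E(G2) ✓
All 3 edges of G1 map to edges of G2, and |E(G1)| = |E(G2)| = 3, so φ is a bijection on edges as well as vertices. Hence G1 ≅ G2.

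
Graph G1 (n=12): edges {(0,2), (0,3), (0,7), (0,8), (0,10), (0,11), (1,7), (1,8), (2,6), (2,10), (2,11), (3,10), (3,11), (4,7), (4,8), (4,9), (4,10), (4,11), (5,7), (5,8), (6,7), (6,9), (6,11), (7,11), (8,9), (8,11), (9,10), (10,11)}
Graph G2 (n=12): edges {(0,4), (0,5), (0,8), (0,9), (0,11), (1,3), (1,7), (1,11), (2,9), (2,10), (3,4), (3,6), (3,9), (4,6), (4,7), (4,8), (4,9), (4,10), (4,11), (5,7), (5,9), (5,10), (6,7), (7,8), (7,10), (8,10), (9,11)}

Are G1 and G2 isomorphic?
No, not isomorphic

The graphs are NOT isomorphic.

Degrees in G1: deg(0)=6, deg(1)=2, deg(2)=4, deg(3)=3, deg(4)=5, deg(5)=2, deg(6)=4, deg(7)=6, deg(8)=6, deg(9)=4, deg(10)=6, deg(11)=8.
Sorted degree sequence of G1: [8, 6, 6, 6, 6, 5, 4, 4, 4, 3, 2, 2].
Degrees in G2: deg(0)=5, deg(1)=3, deg(2)=2, deg(3)=4, deg(4)=8, deg(5)=4, deg(6)=3, deg(7)=6, deg(8)=4, deg(9)=6, deg(10)=5, deg(11)=4.
Sorted degree sequence of G2: [8, 6, 6, 5, 5, 4, 4, 4, 4, 3, 3, 2].
The (sorted) degree sequence is an isomorphism invariant, so since G1 and G2 have different degree sequences they cannot be isomorphic.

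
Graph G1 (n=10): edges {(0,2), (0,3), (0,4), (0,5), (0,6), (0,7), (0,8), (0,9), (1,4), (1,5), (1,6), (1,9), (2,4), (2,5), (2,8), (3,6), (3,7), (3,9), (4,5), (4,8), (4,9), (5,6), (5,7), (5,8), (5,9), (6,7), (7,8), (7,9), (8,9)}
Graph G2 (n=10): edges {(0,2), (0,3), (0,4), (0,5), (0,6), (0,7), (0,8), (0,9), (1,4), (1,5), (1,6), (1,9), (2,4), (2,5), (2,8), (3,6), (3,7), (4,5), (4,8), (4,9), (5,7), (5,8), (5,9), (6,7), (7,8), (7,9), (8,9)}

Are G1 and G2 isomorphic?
No, not isomorphic

The graphs are NOT isomorphic.

Counting edges: G1 has 29 edge(s); G2 has 27 edge(s).
Edge count is an isomorphism invariant (a bijection on vertices induces a bijection on edges), so differing edge counts rule out isomorphism.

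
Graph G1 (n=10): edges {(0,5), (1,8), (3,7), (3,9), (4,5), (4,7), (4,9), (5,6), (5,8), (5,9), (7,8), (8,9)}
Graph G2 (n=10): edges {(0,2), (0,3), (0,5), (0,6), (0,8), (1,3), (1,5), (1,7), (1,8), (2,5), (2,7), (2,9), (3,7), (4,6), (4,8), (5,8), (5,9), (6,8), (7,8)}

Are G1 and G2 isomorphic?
No, not isomorphic

The graphs are NOT isomorphic.

Degrees in G1: deg(0)=1, deg(1)=1, deg(2)=0, deg(3)=2, deg(4)=3, deg(5)=5, deg(6)=1, deg(7)=3, deg(8)=4, deg(9)=4.
Sorted degree sequence of G1: [5, 4, 4, 3, 3, 2, 1, 1, 1, 0].
Degrees in G2: deg(0)=5, deg(1)=4, deg(2)=4, deg(3)=3, deg(4)=2, deg(5)=5, deg(6)=3, deg(7)=4, deg(8)=6, deg(9)=2.
Sorted degree sequence of G2: [6, 5, 5, 4, 4, 4, 3, 3, 2, 2].
The (sorted) degree sequence is an isomorphism invariant, so since G1 and G2 have different degree sequences they cannot be isomorphic.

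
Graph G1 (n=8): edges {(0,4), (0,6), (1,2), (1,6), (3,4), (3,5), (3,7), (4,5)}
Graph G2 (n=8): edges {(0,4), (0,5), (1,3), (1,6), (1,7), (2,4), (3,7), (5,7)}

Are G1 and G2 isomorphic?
Yes, isomorphic

The graphs are isomorphic.
One valid mapping φ: V(G1) → V(G2): 0→5, 1→4, 2→2, 3→1, 4→7, 5→3, 6→0, 7→6

Verify φ preserves adjacency — for each edge of G1, its image is an edge of G2:
  (0,4) → (φ(0),φ(4)) = (5,7) ∈ E(G2) ✓
  (0,6) → (φ(0),φ(6)) = (0,5) ∈ E(G2) ✓
  (1,2) → (φ(1),φ(2)) = (2,4) ∈ E(G2) ✓
  (1,6) → (φ(1),φ(6)) = (0,4) ∈ E(G2) ✓
  (3,4) → (φ(3),φ(4)) = (1,7) ∈ E(G2) ✓
  (3,5) → (φ(3),φ(5)) = (1,3) ∈ E(G2) ✓
  (3,7) → (φ(3),φ(7)) = (1,6) ∈ E(G2) ✓
  (4,5) → (φ(4),φ(5)) = (3,7) ∈ E(G2) ✓
All 8 edges of G1 map to edges of G2, and |E(G1)| = |E(G2)| = 8, so φ is a bijection on edges as well as vertices. Hence G1 ≅ G2.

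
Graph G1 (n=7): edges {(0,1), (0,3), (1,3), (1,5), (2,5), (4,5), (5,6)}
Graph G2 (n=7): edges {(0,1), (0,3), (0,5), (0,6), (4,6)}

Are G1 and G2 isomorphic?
No, not isomorphic

The graphs are NOT isomorphic.

Connected components of G1: 1 component(s) with vertex sets [[0, 1, 2, 3, 4, 5, 6]], sizes [7].
Connected components of G2: 2 component(s) with vertex sets [[2], [0, 1, 3, 4, 5, 6]], sizes [1, 6].
The number of connected components (and the multiset of component sizes) is an isomorphism invariant — an isomorphism maps each component of G1 bijectively onto a component of G2. Since G1 has 1 component(s) and G2 has 2, they cannot be isomorphic.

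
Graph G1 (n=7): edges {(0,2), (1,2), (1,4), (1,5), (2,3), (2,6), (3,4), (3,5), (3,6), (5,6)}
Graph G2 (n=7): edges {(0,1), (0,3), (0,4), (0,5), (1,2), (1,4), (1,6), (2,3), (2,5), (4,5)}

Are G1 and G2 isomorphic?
Yes, isomorphic

The graphs are isomorphic.
One valid mapping φ: V(G1) → V(G2): 0→6, 1→2, 2→1, 3→0, 4→3, 5→5, 6→4

Verify φ preserves adjacency — for each edge of G1, its image is an edge of G2:
  (0,2) → (φ(0),φ(2)) = (1,6) ∈ E(G2) ✓
  (1,2) → (φ(1),φ(2)) = (1,2) ∈ E(G2) ✓
  (1,4) → (φ(1),φ(4)) = (2,3) ∈ E(G2) ✓
  (1,5) → (φ(1),φ(5)) = (2,5) ∈ E(G2) ✓
  (2,3) → (φ(2),φ(3)) = (0,1) ∈ E(G2) ✓
  (2,6) → (φ(2),φ(6)) = (1,4) ∈ E(G2) ✓
  (3,4) → (φ(3),φ(4)) = (0,3) ∈ E(G2) ✓
  (3,5) → (φ(3),φ(5)) = (0,5) ∈ E(G2) ✓
  (3,6) → (φ(3),φ(6)) = (0,4) ∈ E(G2) ✓
  (5,6) → (φ(5),φ(6)) = (4,5) ∈ E(G2) ✓
All 10 edges of G1 map to edges of G2, and |E(G1)| = |E(G2)| = 10, so φ is a bijection on edges as well as vertices. Hence G1 ≅ G2.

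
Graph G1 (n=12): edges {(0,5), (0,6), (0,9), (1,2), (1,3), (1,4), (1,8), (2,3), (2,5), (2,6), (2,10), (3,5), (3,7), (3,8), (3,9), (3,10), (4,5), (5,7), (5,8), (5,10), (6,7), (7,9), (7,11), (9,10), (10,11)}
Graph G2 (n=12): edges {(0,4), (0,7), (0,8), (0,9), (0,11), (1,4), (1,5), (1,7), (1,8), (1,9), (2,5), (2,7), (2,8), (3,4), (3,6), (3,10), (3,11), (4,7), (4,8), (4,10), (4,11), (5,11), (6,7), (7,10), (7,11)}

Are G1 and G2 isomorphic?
Yes, isomorphic

The graphs are isomorphic.
One valid mapping φ: V(G1) → V(G2): 0→2, 1→3, 2→11, 3→4, 4→6, 5→7, 6→5, 7→1, 8→10, 9→8, 10→0, 11→9

Verify φ preserves adjacency — for each edge of G1, its image is an edge of G2:
  (0,5) → (φ(0),φ(5)) = (2,7) ∈ E(G2) ✓
  (0,6) → (φ(0),φ(6)) = (2,5) ∈ E(G2) ✓
  (0,9) → (φ(0),φ(9)) = (2,8) ∈ E(G2) ✓
  (1,2) → (φ(1),φ(2)) = (3,11) ∈ E(G2) ✓
  (1,3) → (φ(1),φ(3)) = (3,4) ∈ E(G2) ✓
  (1,4) → (φ(1),φ(4)) = (3,6) ∈ E(G2) ✓
  (1,8) → (φ(1),φ(8)) = (3,10) ∈ E(G2) ✓
  (2,3) → (φ(2),φ(3)) = (4,11) ∈ E(G2) ✓
  (2,5) → (φ(2),φ(5)) = (7,11) ∈ E(G2) ✓
  (2,6) → (φ(2),φ(6)) = (5,11) ∈ E(G2) ✓
  (2,10) → (φ(2),φ(10)) = (0,11) ∈ E(G2) ✓
  (3,5) → (φ(3),φ(5)) = (4,7) ∈ E(G2) ✓
  (3,7) → (φ(3),φ(7)) = (1,4) ∈ E(G2) ✓
  (3,8) → (φ(3),φ(8)) = (4,10) ∈ E(G2) ✓
  (3,9) → (φ(3),φ(9)) = (4,8) ∈ E(G2) ✓
  (3,10) → (φ(3),φ(10)) = (0,4) ∈ E(G2) ✓
  (4,5) → (φ(4),φ(5)) = (6,7) ∈ E(G2) ✓
  (5,7) → (φ(5),φ(7)) = (1,7) ∈ E(G2) ✓
  (5,8) → (φ(5),φ(8)) = (7,10) ∈ E(G2) ✓
  (5,10) → (φ(5),φ(10)) = (0,7) ∈ E(G2) ✓
  (6,7) → (φ(6),φ(7)) = (1,5) ∈ E(G2) ✓
  (7,9) → (φ(7),φ(9)) = (1,8) ∈ E(G2) ✓
  (7,11) → (φ(7),φ(11)) = (1,9) ∈ E(G2) ✓
  (9,10) → (φ(9),φ(10)) = (0,8) ∈ E(G2) ✓
  (10,11) → (φ(10),φ(11)) = (0,9) ∈ E(G2) ✓
All 25 edges of G1 map to edges of G2, and |E(G1)| = |E(G2)| = 25, so φ is a bijection on edges as well as vertices. Hence G1 ≅ G2.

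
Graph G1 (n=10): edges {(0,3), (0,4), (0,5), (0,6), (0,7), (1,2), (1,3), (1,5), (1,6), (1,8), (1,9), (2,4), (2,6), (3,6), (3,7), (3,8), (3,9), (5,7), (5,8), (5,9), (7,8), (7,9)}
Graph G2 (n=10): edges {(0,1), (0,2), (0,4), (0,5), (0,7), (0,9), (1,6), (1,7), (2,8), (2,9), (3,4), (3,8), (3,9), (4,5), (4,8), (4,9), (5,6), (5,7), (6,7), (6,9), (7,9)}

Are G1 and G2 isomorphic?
No, not isomorphic

The graphs are NOT isomorphic.

Counting triangles (3-cliques): G1 has 13, G2 has 11.
Triangle count is an isomorphism invariant, so differing triangle counts rule out isomorphism.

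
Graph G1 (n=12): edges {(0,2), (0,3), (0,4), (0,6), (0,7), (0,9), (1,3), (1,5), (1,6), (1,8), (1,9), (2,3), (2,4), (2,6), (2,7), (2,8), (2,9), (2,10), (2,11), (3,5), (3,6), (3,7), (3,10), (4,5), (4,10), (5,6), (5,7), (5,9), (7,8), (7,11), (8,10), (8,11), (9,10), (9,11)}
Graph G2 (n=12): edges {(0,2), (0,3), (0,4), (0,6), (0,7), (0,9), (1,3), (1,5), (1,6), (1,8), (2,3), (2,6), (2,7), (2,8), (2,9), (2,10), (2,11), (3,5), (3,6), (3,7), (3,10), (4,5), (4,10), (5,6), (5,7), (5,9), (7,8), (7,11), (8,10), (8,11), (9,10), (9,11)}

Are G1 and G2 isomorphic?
No, not isomorphic

The graphs are NOT isomorphic.

Counting edges: G1 has 34 edge(s); G2 has 32 edge(s).
Edge count is an isomorphism invariant (a bijection on vertices induces a bijection on edges), so differing edge counts rule out isomorphism.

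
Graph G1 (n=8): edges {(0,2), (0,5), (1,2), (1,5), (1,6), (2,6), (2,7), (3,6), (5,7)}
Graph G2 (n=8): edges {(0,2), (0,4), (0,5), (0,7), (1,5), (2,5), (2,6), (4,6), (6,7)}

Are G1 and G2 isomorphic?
Yes, isomorphic

The graphs are isomorphic.
One valid mapping φ: V(G1) → V(G2): 0→4, 1→2, 2→0, 3→1, 4→3, 5→6, 6→5, 7→7

Verify φ preserves adjacency — for each edge of G1, its image is an edge of G2:
  (0,2) → (φ(0),φ(2)) = (0,4) ∈ E(G2) ✓
  (0,5) → (φ(0),φ(5)) = (4,6) ∈ E(G2) ✓
  (1,2) → (φ(1),φ(2)) = (0,2) ∈ E(G2) ✓
  (1,5) → (φ(1),φ(5)) = (2,6) ∈ E(G2) ✓
  (1,6) → (φ(1),φ(6)) = (2,5) ∈ E(G2) ✓
  (2,6) → (φ(2),φ(6)) = (0,5) ∈ E(G2) ✓
  (2,7) → (φ(2),φ(7)) = (0,7) ∈ E(G2) ✓
  (3,6) → (φ(3),φ(6)) = (1,5) ∈ E(G2) ✓
  (5,7) → (φ(5),φ(7)) = (6,7) ∈ E(G2) ✓
All 9 edges of G1 map to edges of G2, and |E(G1)| = |E(G2)| = 9, so φ is a bijection on edges as well as vertices. Hence G1 ≅ G2.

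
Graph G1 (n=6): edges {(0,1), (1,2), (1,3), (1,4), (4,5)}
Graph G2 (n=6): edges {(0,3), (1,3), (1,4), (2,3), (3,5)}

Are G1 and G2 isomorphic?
Yes, isomorphic

The graphs are isomorphic.
One valid mapping φ: V(G1) → V(G2): 0→5, 1→3, 2→0, 3→2, 4→1, 5→4

Verify φ preserves adjacency — for each edge of G1, its image is an edge of G2:
  (0,1) → (φ(0),φ(1)) = (3,5) ∈ E(G2) ✓
  (1,2) → (φ(1),φ(2)) = (0,3) ∈ E(G2) ✓
  (1,3) → (φ(1),φ(3)) = (2,3) ∈ E(G2) ✓
  (1,4) → (φ(1),φ(4)) = (1,3) ∈ E(G2) ✓
  (4,5) → (φ(4),φ(5)) = (1,4) ∈ E(G2) ✓
All 5 edges of G1 map to edges of G2, and |E(G1)| = |E(G2)| = 5, so φ is a bijection on edges as well as vertices. Hence G1 ≅ G2.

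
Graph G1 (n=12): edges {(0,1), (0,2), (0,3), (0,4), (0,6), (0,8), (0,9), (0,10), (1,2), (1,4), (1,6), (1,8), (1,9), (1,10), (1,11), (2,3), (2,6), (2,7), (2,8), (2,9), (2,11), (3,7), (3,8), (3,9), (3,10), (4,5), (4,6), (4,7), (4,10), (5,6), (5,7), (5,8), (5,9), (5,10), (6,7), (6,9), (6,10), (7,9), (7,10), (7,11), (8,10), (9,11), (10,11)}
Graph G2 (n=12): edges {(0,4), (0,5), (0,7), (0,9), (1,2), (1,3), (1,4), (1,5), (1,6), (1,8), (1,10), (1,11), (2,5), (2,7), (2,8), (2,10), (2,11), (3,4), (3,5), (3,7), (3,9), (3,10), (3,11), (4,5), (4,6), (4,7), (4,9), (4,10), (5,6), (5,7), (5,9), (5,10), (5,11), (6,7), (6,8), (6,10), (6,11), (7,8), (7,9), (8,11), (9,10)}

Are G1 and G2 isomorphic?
No, not isomorphic

The graphs are NOT isomorphic.

Counting triangles (3-cliques): G1 has 56, G2 has 54.
Triangle count is an isomorphism invariant, so differing triangle counts rule out isomorphism.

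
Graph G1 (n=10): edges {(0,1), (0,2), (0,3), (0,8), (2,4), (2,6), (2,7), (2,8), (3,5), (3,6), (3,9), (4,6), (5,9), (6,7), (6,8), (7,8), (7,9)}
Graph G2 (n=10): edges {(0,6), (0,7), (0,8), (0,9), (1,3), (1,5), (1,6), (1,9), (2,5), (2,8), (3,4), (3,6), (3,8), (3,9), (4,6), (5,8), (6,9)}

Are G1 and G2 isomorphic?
Yes, isomorphic

The graphs are isomorphic.
One valid mapping φ: V(G1) → V(G2): 0→0, 1→7, 2→6, 3→8, 4→4, 5→2, 6→3, 7→1, 8→9, 9→5

Verify φ preserves adjacency — for each edge of G1, its image is an edge of G2:
  (0,1) → (φ(0),φ(1)) = (0,7) ∈ E(G2) ✓
  (0,2) → (φ(0),φ(2)) = (0,6) ∈ E(G2) ✓
  (0,3) → (φ(0),φ(3)) = (0,8) ∈ E(G2) ✓
  (0,8) → (φ(0),φ(8)) = (0,9) ∈ E(G2) ✓
  (2,4) → (φ(2),φ(4)) = (4,6) ∈ E(G2) ✓
  (2,6) → (φ(2),φ(6)) = (3,6) ∈ E(G2) ✓
  (2,7) → (φ(2),φ(7)) = (1,6) ∈ E(G2) ✓
  (2,8) → (φ(2),φ(8)) = (6,9) ∈ E(G2) ✓
  (3,5) → (φ(3),φ(5)) = (2,8) ∈ E(G2) ✓
  (3,6) → (φ(3),φ(6)) = (3,8) ∈ E(G2) ✓
  (3,9) → (φ(3),φ(9)) = (5,8) ∈ E(G2) ✓
  (4,6) → (φ(4),φ(6)) = (3,4) ∈ E(G2) ✓
  (5,9) → (φ(5),φ(9)) = (2,5) ∈ E(G2) ✓
  (6,7) → (φ(6),φ(7)) = (1,3) ∈ E(G2) ✓
  (6,8) → (φ(6),φ(8)) = (3,9) ∈ E(G2) ✓
  (7,8) → (φ(7),φ(8)) = (1,9) ∈ E(G2) ✓
  (7,9) → (φ(7),φ(9)) = (1,5) ∈ E(G2) ✓
All 17 edges of G1 map to edges of G2, and |E(G1)| = |E(G2)| = 17, so φ is a bijection on edges as well as vertices. Hence G1 ≅ G2.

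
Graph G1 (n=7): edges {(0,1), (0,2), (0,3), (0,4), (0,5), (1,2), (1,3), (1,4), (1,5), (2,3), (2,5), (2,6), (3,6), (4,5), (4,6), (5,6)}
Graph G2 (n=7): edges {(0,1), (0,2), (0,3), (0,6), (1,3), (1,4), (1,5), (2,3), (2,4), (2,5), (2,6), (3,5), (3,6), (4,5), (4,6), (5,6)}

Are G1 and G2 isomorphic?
Yes, isomorphic

The graphs are isomorphic.
One valid mapping φ: V(G1) → V(G2): 0→2, 1→6, 2→3, 3→0, 4→4, 5→5, 6→1

Verify φ preserves adjacency — for each edge of G1, its image is an edge of G2:
  (0,1) → (φ(0),φ(1)) = (2,6) ∈ E(G2) ✓
  (0,2) → (φ(0),φ(2)) = (2,3) ∈ E(G2) ✓
  (0,3) → (φ(0),φ(3)) = (0,2) ∈ E(G2) ✓
  (0,4) → (φ(0),φ(4)) = (2,4) ∈ E(G2) ✓
  (0,5) → (φ(0),φ(5)) = (2,5) ∈ E(G2) ✓
  (1,2) → (φ(1),φ(2)) = (3,6) ∈ E(G2) ✓
  (1,3) → (φ(1),φ(3)) = (0,6) ∈ E(G2) ✓
  (1,4) → (φ(1),φ(4)) = (4,6) ∈ E(G2) ✓
  (1,5) → (φ(1),φ(5)) = (5,6) ∈ E(G2) ✓
  (2,3) → (φ(2),φ(3)) = (0,3) ∈ E(G2) ✓
  (2,5) → (φ(2),φ(5)) = (3,5) ∈ E(G2) ✓
  (2,6) → (φ(2),φ(6)) = (1,3) ∈ E(G2) ✓
  (3,6) → (φ(3),φ(6)) = (0,1) ∈ E(G2) ✓
  (4,5) → (φ(4),φ(5)) = (4,5) ∈ E(G2) ✓
  (4,6) → (φ(4),φ(6)) = (1,4) ∈ E(G2) ✓
  (5,6) → (φ(5),φ(6)) = (1,5) ∈ E(G2) ✓
All 16 edges of G1 map to edges of G2, and |E(G1)| = |E(G2)| = 16, so φ is a bijection on edges as well as vertices. Hence G1 ≅ G2.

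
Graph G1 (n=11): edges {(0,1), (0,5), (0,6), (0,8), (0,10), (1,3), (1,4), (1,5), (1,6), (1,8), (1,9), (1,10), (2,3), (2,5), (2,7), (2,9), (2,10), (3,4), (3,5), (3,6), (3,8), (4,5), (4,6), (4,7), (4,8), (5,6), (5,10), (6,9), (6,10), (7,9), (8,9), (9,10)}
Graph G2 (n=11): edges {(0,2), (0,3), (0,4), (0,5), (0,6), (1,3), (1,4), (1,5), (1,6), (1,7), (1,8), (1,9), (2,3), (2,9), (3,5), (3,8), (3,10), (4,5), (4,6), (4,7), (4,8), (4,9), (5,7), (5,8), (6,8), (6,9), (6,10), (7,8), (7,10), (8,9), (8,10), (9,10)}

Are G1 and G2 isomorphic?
Yes, isomorphic

The graphs are isomorphic.
One valid mapping φ: V(G1) → V(G2): 0→7, 1→8, 2→0, 3→6, 4→9, 5→4, 6→1, 7→2, 8→10, 9→3, 10→5

Verify φ preserves adjacency — for each edge of G1, its image is an edge of G2:
  (0,1) → (φ(0),φ(1)) = (7,8) ∈ E(G2) ✓
  (0,5) → (φ(0),φ(5)) = (4,7) ∈ E(G2) ✓
  (0,6) → (φ(0),φ(6)) = (1,7) ∈ E(G2) ✓
  (0,8) → (φ(0),φ(8)) = (7,10) ∈ E(G2) ✓
  (0,10) → (φ(0),φ(10)) = (5,7) ∈ E(G2) ✓
  (1,3) → (φ(1),φ(3)) = (6,8) ∈ E(G2) ✓
  (1,4) → (φ(1),φ(4)) = (8,9) ∈ E(G2) ✓
  (1,5) → (φ(1),φ(5)) = (4,8) ∈ E(G2) ✓
  (1,6) → (φ(1),φ(6)) = (1,8) ∈ E(G2) ✓
  (1,8) → (φ(1),φ(8)) = (8,10) ∈ E(G2) ✓
  (1,9) → (φ(1),φ(9)) = (3,8) ∈ E(G2) ✓
  (1,10) → (φ(1),φ(10)) = (5,8) ∈ E(G2) ✓
  (2,3) → (φ(2),φ(3)) = (0,6) ∈ E(G2) ✓
  (2,5) → (φ(2),φ(5)) = (0,4) ∈ E(G2) ✓
  (2,7) → (φ(2),φ(7)) = (0,2) ∈ E(G2) ✓
  (2,9) → (φ(2),φ(9)) = (0,3) ∈ E(G2) ✓
  (2,10) → (φ(2),φ(10)) = (0,5) ∈ E(G2) ✓
  (3,4) → (φ(3),φ(4)) = (6,9) ∈ E(G2) ✓
  (3,5) → (φ(3),φ(5)) = (4,6) ∈ E(G2) ✓
  (3,6) → (φ(3),φ(6)) = (1,6) ∈ E(G2) ✓
  (3,8) → (φ(3),φ(8)) = (6,10) ∈ E(G2) ✓
  (4,5) → (φ(4),φ(5)) = (4,9) ∈ E(G2) ✓
  (4,6) → (φ(4),φ(6)) = (1,9) ∈ E(G2) ✓
  (4,7) → (φ(4),φ(7)) = (2,9) ∈ E(G2) ✓
  (4,8) → (φ(4),φ(8)) = (9,10) ∈ E(G2) ✓
  (5,6) → (φ(5),φ(6)) = (1,4) ∈ E(G2) ✓
  (5,10) → (φ(5),φ(10)) = (4,5) ∈ E(G2) ✓
  (6,9) → (φ(6),φ(9)) = (1,3) ∈ E(G2) ✓
  (6,10) → (φ(6),φ(10)) = (1,5) ∈ E(G2) ✓
  (7,9) → (φ(7),φ(9)) = (2,3) ∈ E(G2) ✓
  (8,9) → (φ(8),φ(9)) = (3,10) ∈ E(G2) ✓
  (9,10) → (φ(9),φ(10)) = (3,5) ∈ E(G2) ✓
All 32 edges of G1 map to edges of G2, and |E(G1)| = |E(G2)| = 32, so φ is a bijection on edges as well as vertices. Hence G1 ≅ G2.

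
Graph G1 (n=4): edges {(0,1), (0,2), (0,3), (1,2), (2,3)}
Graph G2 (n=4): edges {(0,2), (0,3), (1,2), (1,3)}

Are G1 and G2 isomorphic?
No, not isomorphic

The graphs are NOT isomorphic.

Counting triangles (3-cliques): G1 has 2, G2 has 0.
Triangle count is an isomorphism invariant, so differing triangle counts rule out isomorphism.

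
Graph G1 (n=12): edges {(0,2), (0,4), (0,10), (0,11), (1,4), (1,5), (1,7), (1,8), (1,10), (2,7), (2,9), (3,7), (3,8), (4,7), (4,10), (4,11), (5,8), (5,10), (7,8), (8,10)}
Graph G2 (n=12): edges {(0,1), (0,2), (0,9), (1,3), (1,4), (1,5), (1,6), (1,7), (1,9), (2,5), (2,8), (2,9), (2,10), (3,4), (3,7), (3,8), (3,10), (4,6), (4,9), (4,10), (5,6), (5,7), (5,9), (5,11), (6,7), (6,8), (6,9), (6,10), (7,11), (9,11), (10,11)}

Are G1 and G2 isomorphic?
No, not isomorphic

The graphs are NOT isomorphic.

Counting triangles (3-cliques): G1 has 10, G2 has 19.
Triangle count is an isomorphism invariant, so differing triangle counts rule out isomorphism.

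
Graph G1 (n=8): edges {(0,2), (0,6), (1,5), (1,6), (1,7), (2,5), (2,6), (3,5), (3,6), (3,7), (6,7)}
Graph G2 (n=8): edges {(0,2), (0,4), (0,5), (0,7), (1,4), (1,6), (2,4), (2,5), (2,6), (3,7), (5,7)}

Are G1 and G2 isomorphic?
No, not isomorphic

The graphs are NOT isomorphic.

Degrees in G1: deg(0)=2, deg(1)=3, deg(2)=3, deg(3)=3, deg(4)=0, deg(5)=3, deg(6)=5, deg(7)=3.
Sorted degree sequence of G1: [5, 3, 3, 3, 3, 3, 2, 0].
Degrees in G2: deg(0)=4, deg(1)=2, deg(2)=4, deg(3)=1, deg(4)=3, deg(5)=3, deg(6)=2, deg(7)=3.
Sorted degree sequence of G2: [4, 4, 3, 3, 3, 2, 2, 1].
The (sorted) degree sequence is an isomorphism invariant, so since G1 and G2 have different degree sequences they cannot be isomorphic.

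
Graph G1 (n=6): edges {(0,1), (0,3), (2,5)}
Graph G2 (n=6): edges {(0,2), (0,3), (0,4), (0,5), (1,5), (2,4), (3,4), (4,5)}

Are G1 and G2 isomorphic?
No, not isomorphic

The graphs are NOT isomorphic.

Counting triangles (3-cliques): G1 has 0, G2 has 3.
Triangle count is an isomorphism invariant, so differing triangle counts rule out isomorphism.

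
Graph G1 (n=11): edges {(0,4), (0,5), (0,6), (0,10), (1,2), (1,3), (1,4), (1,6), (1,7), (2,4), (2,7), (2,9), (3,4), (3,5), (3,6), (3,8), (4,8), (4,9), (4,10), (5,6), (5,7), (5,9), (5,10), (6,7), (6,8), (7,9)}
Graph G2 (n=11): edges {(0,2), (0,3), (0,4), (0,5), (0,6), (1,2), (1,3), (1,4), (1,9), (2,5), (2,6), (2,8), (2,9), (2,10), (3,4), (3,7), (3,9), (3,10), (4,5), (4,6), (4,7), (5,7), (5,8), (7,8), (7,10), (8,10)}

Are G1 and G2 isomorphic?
Yes, isomorphic

The graphs are isomorphic.
One valid mapping φ: V(G1) → V(G2): 0→1, 1→5, 2→8, 3→0, 4→2, 5→3, 6→4, 7→7, 8→6, 9→10, 10→9

Verify φ preserves adjacency — for each edge of G1, its image is an edge of G2:
  (0,4) → (φ(0),φ(4)) = (1,2) ∈ E(G2) ✓
  (0,5) → (φ(0),φ(5)) = (1,3) ∈ E(G2) ✓
  (0,6) → (φ(0),φ(6)) = (1,4) ∈ E(G2) ✓
  (0,10) → (φ(0),φ(10)) = (1,9) ∈ E(G2) ✓
  (1,2) → (φ(1),φ(2)) = (5,8) ∈ E(G2) ✓
  (1,3) → (φ(1),φ(3)) = (0,5) ∈ E(G2) ✓
  (1,4) → (φ(1),φ(4)) = (2,5) ∈ E(G2) ✓
  (1,6) → (φ(1),φ(6)) = (4,5) ∈ E(G2) ✓
  (1,7) → (φ(1),φ(7)) = (5,7) ∈ E(G2) ✓
  (2,4) → (φ(2),φ(4)) = (2,8) ∈ E(G2) ✓
  (2,7) → (φ(2),φ(7)) = (7,8) ∈ E(G2) ✓
  (2,9) → (φ(2),φ(9)) = (8,10) ∈ E(G2) ✓
  (3,4) → (φ(3),φ(4)) = (0,2) ∈ E(G2) ✓
  (3,5) → (φ(3),φ(5)) = (0,3) ∈ E(G2) ✓
  (3,6) → (φ(3),φ(6)) = (0,4) ∈ E(G2) ✓
  (3,8) → (φ(3),φ(8)) = (0,6) ∈ E(G2) ✓
  (4,8) → (φ(4),φ(8)) = (2,6) ∈ E(G2) ✓
  (4,9) → (φ(4),φ(9)) = (2,10) ∈ E(G2) ✓
  (4,10) → (φ(4),φ(10)) = (2,9) ∈ E(G2) ✓
  (5,6) → (φ(5),φ(6)) = (3,4) ∈ E(G2) ✓
  (5,7) → (φ(5),φ(7)) = (3,7) ∈ E(G2) ✓
  (5,9) → (φ(5),φ(9)) = (3,10) ∈ E(G2) ✓
  (5,10) → (φ(5),φ(10)) = (3,9) ∈ E(G2) ✓
  (6,7) → (φ(6),φ(7)) = (4,7) ∈ E(G2) ✓
  (6,8) → (φ(6),φ(8)) = (4,6) ∈ E(G2) ✓
  (7,9) → (φ(7),φ(9)) = (7,10) ∈ E(G2) ✓
All 26 edges of G1 map to edges of G2, and |E(G1)| = |E(G2)| = 26, so φ is a bijection on edges as well as vertices. Hence G1 ≅ G2.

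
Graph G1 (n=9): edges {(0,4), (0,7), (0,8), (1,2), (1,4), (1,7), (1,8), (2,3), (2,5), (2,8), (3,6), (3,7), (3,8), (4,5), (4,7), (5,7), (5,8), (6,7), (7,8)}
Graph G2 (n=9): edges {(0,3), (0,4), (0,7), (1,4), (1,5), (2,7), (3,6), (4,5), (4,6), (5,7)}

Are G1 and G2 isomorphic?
No, not isomorphic

The graphs are NOT isomorphic.

Connected components of G1: 1 component(s) with vertex sets [[0, 1, 2, 3, 4, 5, 6, 7, 8]], sizes [9].
Connected components of G2: 2 component(s) with vertex sets [[8], [0, 1, 2, 3, 4, 5, 6, 7]], sizes [1, 8].
The number of connected components (and the multiset of component sizes) is an isomorphism invariant — an isomorphism maps each component of G1 bijectively onto a component of G2. Since G1 has 1 component(s) and G2 has 2, they cannot be isomorphic.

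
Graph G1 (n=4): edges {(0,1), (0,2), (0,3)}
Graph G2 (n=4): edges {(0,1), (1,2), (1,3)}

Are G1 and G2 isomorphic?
Yes, isomorphic

The graphs are isomorphic.
One valid mapping φ: V(G1) → V(G2): 0→1, 1→2, 2→0, 3→3

Verify φ preserves adjacency — for each edge of G1, its image is an edge of G2:
  (0,1) → (φ(0),φ(1)) = (1,2) ∈ E(G2) ✓
  (0,2) → (φ(0),φ(2)) = (0,1) ∈ E(G2) ✓
  (0,3) → (φ(0),φ(3)) = (1,3) ∈ E(G2) ✓
All 3 edges of G1 map to edges of G2, and |E(G1)| = |E(G2)| = 3, so φ is a bijection on edges as well as vertices. Hence G1 ≅ G2.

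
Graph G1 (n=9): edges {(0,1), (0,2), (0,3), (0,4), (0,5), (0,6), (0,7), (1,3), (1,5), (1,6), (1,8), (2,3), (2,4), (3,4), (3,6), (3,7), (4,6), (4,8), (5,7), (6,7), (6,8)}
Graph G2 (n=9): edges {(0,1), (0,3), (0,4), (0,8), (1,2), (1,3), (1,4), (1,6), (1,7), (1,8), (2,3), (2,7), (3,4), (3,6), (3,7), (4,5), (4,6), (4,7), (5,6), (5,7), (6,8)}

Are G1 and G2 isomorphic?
Yes, isomorphic

The graphs are isomorphic.
One valid mapping φ: V(G1) → V(G2): 0→1, 1→6, 2→2, 3→3, 4→7, 5→8, 6→4, 7→0, 8→5

Verify φ preserves adjacency — for each edge of G1, its image is an edge of G2:
  (0,1) → (φ(0),φ(1)) = (1,6) ∈ E(G2) ✓
  (0,2) → (φ(0),φ(2)) = (1,2) ∈ E(G2) ✓
  (0,3) → (φ(0),φ(3)) = (1,3) ∈ E(G2) ✓
  (0,4) → (φ(0),φ(4)) = (1,7) ∈ E(G2) ✓
  (0,5) → (φ(0),φ(5)) = (1,8) ∈ E(G2) ✓
  (0,6) → (φ(0),φ(6)) = (1,4) ∈ E(G2) ✓
  (0,7) → (φ(0),φ(7)) = (0,1) ∈ E(G2) ✓
  (1,3) → (φ(1),φ(3)) = (3,6) ∈ E(G2) ✓
  (1,5) → (φ(1),φ(5)) = (6,8) ∈ E(G2) ✓
  (1,6) → (φ(1),φ(6)) = (4,6) ∈ E(G2) ✓
  (1,8) → (φ(1),φ(8)) = (5,6) ∈ E(G2) ✓
  (2,3) → (φ(2),φ(3)) = (2,3) ∈ E(G2) ✓
  (2,4) → (φ(2),φ(4)) = (2,7) ∈ E(G2) ✓
  (3,4) → (φ(3),φ(4)) = (3,7) ∈ E(G2) ✓
  (3,6) → (φ(3),φ(6)) = (3,4) ∈ E(G2) ✓
  (3,7) → (φ(3),φ(7)) = (0,3) ∈ E(G2) ✓
  (4,6) → (φ(4),φ(6)) = (4,7) ∈ E(G2) ✓
  (4,8) → (φ(4),φ(8)) = (5,7) ∈ E(G2) ✓
  (5,7) → (φ(5),φ(7)) = (0,8) ∈ E(G2) ✓
  (6,7) → (φ(6),φ(7)) = (0,4) ∈ E(G2) ✓
  (6,8) → (φ(6),φ(8)) = (4,5) ∈ E(G2) ✓
All 21 edges of G1 map to edges of G2, and |E(G1)| = |E(G2)| = 21, so φ is a bijection on edges as well as vertices. Hence G1 ≅ G2.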